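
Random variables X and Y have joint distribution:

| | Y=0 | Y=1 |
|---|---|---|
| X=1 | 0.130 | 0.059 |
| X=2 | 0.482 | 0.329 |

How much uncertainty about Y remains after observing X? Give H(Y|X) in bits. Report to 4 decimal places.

0.9593 bits

Chain rule: H(Y|X) = H(X,Y) − H(X).
Marginals: p(X) = (0.1890, 0.8110), p(Y) = (0.6120, 0.3880).
H(X,Y) = 1.6587 bits; H(X) = 0.6994 bits.
H(Y|X) = 1.6587 − 0.6994 = 0.9593 bits.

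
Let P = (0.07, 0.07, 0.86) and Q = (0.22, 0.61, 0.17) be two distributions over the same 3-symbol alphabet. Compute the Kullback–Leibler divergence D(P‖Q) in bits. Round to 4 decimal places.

1.6771 bits

D(P‖Q) = Σ p·log₂(p/q).
  0.07·log₂(0.07/0.22) = -0.11565
  0.07·log₂(0.07/0.61) = -0.21864
  0.86·log₂(0.86/0.17) = 2.01137
D(P‖Q) = 1.6771 bits.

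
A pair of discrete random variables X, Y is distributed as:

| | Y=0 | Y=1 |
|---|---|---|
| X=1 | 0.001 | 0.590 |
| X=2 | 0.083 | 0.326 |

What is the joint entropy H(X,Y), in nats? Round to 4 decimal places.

0.8902 nats

H(X,Y) = −Σ p(x,y)·ln p(x,y) over all 4 cells.
  cell (1,0): −0.001·ln0.001 = 0.00691
  cell (1,1): −0.590·ln0.590 = 0.31130
  cell (2,0): −0.083·ln0.083 = 0.20658
  cell (2,1): −0.326·ln0.326 = 0.36540
Sum = 0.8902 nats.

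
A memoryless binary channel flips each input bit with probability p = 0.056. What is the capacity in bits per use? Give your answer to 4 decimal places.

Binary symmetric channel: C = 1 − h₂(ε) where h₂ is the binary entropy function.
h₂(0.056) = −0.056·log₂0.056 − 0.944·log₂0.944 = 0.3114.
C = 1 − 0.3114 = 0.6886 bits per channel use.

0.6886 bits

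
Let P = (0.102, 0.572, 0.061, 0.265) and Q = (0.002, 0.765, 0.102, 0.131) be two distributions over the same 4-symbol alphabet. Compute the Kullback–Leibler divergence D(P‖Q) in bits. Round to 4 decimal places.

D(P‖Q) = Σ p·log₂(p/q).
  0.102·log₂(0.102/0.002) = 0.57859
  0.572·log₂(0.572/0.765) = -0.23992
  0.061·log₂(0.061/0.102) = -0.04524
  0.265·log₂(0.265/0.131) = 0.26935
D(P‖Q) = 0.5628 bits.

0.5628 bits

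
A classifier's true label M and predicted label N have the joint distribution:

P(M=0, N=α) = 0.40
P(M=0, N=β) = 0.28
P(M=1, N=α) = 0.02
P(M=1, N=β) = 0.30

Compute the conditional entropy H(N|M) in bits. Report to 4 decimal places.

0.7726 bits

Chain rule: H(N|M) = H(M,N) − H(M).
Marginals: p(M) = (0.6800, 0.3200), p(N) = (0.4200, 0.5800).
H(M,N) = 1.6770 bits; H(M) = 0.9044 bits.
H(N|M) = 1.6770 − 0.9044 = 0.7726 bits.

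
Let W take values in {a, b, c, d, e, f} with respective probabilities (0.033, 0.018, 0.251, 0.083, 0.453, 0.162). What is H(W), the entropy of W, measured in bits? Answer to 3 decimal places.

H(W) = −Σ p·log₂ p.
  −(0.033)·log₂(0.033) = 0.1624
  −(0.018)·log₂(0.018) = 0.1043
  −(0.251)·log₂(0.251) = 0.5006
  −(0.083)·log₂(0.083) = 0.2980
  −(0.453)·log₂(0.453) = 0.5175
  −(0.162)·log₂(0.162) = 0.4254
Sum: 0.1624 + 0.1043 + 0.5006 + 0.2980 + 0.5175 + 0.4254 = 2.008 bits.

2.008 bits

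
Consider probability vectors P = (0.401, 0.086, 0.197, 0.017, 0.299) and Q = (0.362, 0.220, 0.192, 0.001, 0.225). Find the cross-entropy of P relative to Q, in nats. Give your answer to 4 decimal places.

1.4262 nats

H(P,Q) = −Σ p·ln q.
  −0.401·ln(0.362) = 0.40746
  −0.086·ln(0.220) = 0.13021
  −0.197·ln(0.192) = 0.32510
  −0.017·ln(0.001) = 0.11743
  −0.299·ln(0.225) = 0.44600
H(P,Q) = 1.4262 nats.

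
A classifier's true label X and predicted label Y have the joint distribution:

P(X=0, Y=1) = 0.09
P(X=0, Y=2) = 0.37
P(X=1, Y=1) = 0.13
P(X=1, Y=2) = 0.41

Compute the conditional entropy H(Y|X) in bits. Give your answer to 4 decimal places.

Chain rule: H(Y|X) = H(X,Y) − H(X).
Marginals: p(X) = (0.4600, 0.5400), p(Y) = (0.2200, 0.7800).
H(X,Y) = 1.7534 bits; H(X) = 0.9954 bits.
H(Y|X) = 1.7534 − 0.9954 = 0.7580 bits.

0.7580 bits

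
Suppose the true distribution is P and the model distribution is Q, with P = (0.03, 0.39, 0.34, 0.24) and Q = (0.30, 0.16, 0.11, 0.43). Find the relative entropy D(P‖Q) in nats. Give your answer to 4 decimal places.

0.5221 nats

D(P‖Q) = Σ p·ln(p/q).
  0.03·ln(0.03/0.30) = -0.06908
  0.39·ln(0.39/0.16) = 0.34748
  0.34·ln(0.34/0.11) = 0.38368
  0.24·ln(0.24/0.43) = -0.13996
D(P‖Q) = 0.5221 nats.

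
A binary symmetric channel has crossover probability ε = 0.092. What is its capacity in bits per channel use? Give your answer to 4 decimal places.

Binary symmetric channel: C = 1 − h₂(ε) where h₂ is the binary entropy function.
h₂(0.092) = −0.092·log₂0.092 − 0.908·log₂0.908 = 0.4431.
C = 1 − 0.4431 = 0.5569 bits per channel use.

0.5569 bits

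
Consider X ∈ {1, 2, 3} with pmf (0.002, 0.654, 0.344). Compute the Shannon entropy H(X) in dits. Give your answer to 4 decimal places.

H(X) = −Σ p·log₁₀ p.
  −(0.002)·log₁₀(0.002) = 0.00540
  −(0.654)·log₁₀(0.654) = 0.12061
  −(0.344)·log₁₀(0.344) = 0.15942
Sum: 0.00540 + 0.12061 + 0.15942 = 0.2854 dits.

0.2854 dits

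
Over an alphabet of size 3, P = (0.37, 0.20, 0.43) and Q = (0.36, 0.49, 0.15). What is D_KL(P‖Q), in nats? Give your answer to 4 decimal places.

D(P‖Q) = Σ p·ln(p/q).
  0.37·ln(0.37/0.36) = 0.01014
  0.20·ln(0.20/0.49) = -0.17922
  0.43·ln(0.43/0.15) = 0.45285
D(P‖Q) = 0.2838 nats.

0.2838 nats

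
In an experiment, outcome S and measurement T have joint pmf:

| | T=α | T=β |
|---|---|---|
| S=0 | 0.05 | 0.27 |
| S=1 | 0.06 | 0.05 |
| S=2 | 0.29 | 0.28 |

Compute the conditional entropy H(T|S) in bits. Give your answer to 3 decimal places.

Marginals: p(S) = (0.3200, 0.1100, 0.5700), p(T) = (0.4000, 0.6000).
H(T|S) = Σ p(S) · H(T|S=·).
  S=0: p=0.3200, H(T|S=0) = 0.6253
  S=1: p=0.1100, H(T|S=1) = 0.9940
  S=2: p=0.5700, H(T|S=2) = 0.9998
Weighted sum = 0.879 bits.

0.879 bits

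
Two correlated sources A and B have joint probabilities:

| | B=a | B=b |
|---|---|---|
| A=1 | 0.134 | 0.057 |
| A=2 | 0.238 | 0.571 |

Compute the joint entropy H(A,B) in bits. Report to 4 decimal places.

1.5786 bits

H(A,B) = −Σ p(x,y)·log₂ p(x,y) over all 4 cells.
  cell (1,a): −0.134·log₂0.134 = 0.38856
  cell (1,b): −0.057·log₂0.057 = 0.23557
  cell (2,a): −0.238·log₂0.238 = 0.49289
  cell (2,b): −0.571·log₂0.571 = 0.46162
Sum = 1.5786 bits.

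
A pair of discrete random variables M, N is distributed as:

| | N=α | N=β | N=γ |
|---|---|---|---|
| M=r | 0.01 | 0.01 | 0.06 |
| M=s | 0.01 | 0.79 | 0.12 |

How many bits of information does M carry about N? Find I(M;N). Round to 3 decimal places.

Marginals: p(M) = (0.0800, 0.9200), p(N) = (0.0200, 0.8000, 0.1800).
I(M;N) = H(M) + H(N) − H(M,N).
H(M) = 0.4022, H(N) = 0.8157, H(M,N) = 1.0786.
I(M;N) = 0.4022 + 0.8157 − 1.0786 = 0.139 bits.

0.139 bits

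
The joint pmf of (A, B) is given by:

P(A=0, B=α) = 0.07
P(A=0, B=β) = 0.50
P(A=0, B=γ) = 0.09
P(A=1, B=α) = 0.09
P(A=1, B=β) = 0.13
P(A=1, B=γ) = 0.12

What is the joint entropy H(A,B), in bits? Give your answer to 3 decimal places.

H(A,B) = −Σ p(x,y)·log₂ p(x,y) over all 6 cells.
  cell (0,α): −0.07·log₂0.07 = 0.2686
  cell (0,β): −0.50·log₂0.50 = 0.5000
  cell (0,γ): −0.09·log₂0.09 = 0.3127
  cell (1,α): −0.09·log₂0.09 = 0.3127
  cell (1,β): −0.13·log₂0.13 = 0.3826
  cell (1,γ): −0.12·log₂0.12 = 0.3671
Sum = 2.144 bits.

2.144 bits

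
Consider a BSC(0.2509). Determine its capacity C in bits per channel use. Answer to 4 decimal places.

0.1873 bits

Binary symmetric channel: C = 1 − h₂(ε) where h₂ is the binary entropy function.
h₂(0.2509) = −0.2509·log₂0.2509 − 0.7491·log₂0.7491 = 0.8127.
C = 1 − 0.8127 = 0.1873 bits per channel use.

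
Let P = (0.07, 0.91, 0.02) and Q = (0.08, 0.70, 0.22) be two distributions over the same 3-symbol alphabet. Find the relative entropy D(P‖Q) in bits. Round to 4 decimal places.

0.2618 bits

D(P‖Q) = Σ p·log₂(p/q).
  0.07·log₂(0.07/0.08) = -0.01349
  0.91·log₂(0.91/0.70) = 0.34445
  0.02·log₂(0.02/0.22) = -0.06919
D(P‖Q) = 0.2618 bits.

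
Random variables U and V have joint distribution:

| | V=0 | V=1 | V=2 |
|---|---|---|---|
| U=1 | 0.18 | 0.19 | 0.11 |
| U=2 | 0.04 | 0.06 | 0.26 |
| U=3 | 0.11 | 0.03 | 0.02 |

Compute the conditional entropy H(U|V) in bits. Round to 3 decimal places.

1.228 bits

Marginals: p(U) = (0.4800, 0.3600, 0.1600), p(V) = (0.3300, 0.2800, 0.3900).
H(U|V) = Σ p(V) · H(U|V=·).
  V=0: p=0.3300, H(U|V=0) = 1.3743
  V=1: p=0.2800, H(U|V=1) = 1.2011
  V=2: p=0.3900, H(U|V=2) = 1.1248
Weighted sum = 1.228 bits.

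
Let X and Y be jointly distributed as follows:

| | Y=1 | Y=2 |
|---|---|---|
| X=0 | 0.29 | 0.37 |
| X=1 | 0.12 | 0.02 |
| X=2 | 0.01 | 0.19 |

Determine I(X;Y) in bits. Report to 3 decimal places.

Marginals: p(X) = (0.6600, 0.1400, 0.2000), p(Y) = (0.4200, 0.5800).
I(X;Y) = Σ p(x,y)·log₂[p(x,y)/(p(x)p(y))].
  (0,1): 0.29·log₂(1.0462) = 0.0189
  (0,2): 0.37·log₂(0.9666) = -0.0182
  (1,1): 0.12·log₂(2.0408) = 0.1235
  (1,2): 0.02·log₂(0.2463) = -0.0404
  (2,1): 0.01·log₂(0.1190) = -0.0307
  (2,2): 0.19·log₂(1.6379) = 0.1353
Sum = 0.188 bits.

0.188 bits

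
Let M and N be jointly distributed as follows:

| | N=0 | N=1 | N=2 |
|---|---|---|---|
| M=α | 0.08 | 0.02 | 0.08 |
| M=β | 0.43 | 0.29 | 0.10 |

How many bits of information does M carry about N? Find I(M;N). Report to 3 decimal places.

0.075 bits

Marginals: p(M) = (0.1800, 0.8200), p(N) = (0.5100, 0.3100, 0.1800).
I(M;N) = Σ p(x,y)·log₂[p(x,y)/(p(x)p(y))].
  (α,0): 0.08·log₂(0.8715) = -0.0159
  (α,1): 0.02·log₂(0.3584) = -0.0296
  (α,2): 0.08·log₂(2.4691) = 0.1043
  (β,0): 0.43·log₂(1.0282) = 0.0173
  (β,1): 0.29·log₂(1.1408) = 0.0551
  (β,2): 0.10·log₂(0.6775) = -0.0562
Sum = 0.075 bits.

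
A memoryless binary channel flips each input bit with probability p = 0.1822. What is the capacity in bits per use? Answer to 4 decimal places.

Binary symmetric channel: C = 1 − h₂(ε) where h₂ is the binary entropy function.
h₂(0.1822) = −0.1822·log₂0.1822 − 0.8178·log₂0.8178 = 0.6849.
C = 1 − 0.6849 = 0.3151 bits per channel use.

0.3151 bits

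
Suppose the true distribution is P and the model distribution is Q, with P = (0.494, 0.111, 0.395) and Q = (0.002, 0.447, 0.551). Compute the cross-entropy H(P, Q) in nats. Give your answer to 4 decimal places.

3.3948 nats

H(P,Q) = −Σ p·ln q.
  −0.494·ln(0.002) = 3.07002
  −0.111·ln(0.447) = 0.08938
  −0.395·ln(0.551) = 0.23543
H(P,Q) = 3.3948 nats.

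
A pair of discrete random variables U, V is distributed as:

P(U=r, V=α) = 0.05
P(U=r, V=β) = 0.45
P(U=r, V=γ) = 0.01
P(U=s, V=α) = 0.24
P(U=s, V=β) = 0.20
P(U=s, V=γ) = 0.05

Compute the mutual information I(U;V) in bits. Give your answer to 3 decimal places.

0.190 bits

Marginals: p(U) = (0.5100, 0.4900), p(V) = (0.2900, 0.6500, 0.0600).
I(U;V) = Σ p(x,y)·log₂[p(x,y)/(p(x)p(y))].
  (r,α): 0.05·log₂(0.3381) = -0.0782
  (r,β): 0.45·log₂(1.3575) = 0.1984
  (r,γ): 0.01·log₂(0.3268) = -0.0161
  (s,α): 0.24·log₂(1.6890) = 0.1815
  (s,β): 0.20·log₂(0.6279) = -0.1343
  (s,γ): 0.05·log₂(1.7007) = 0.0383
Sum = 0.190 bits.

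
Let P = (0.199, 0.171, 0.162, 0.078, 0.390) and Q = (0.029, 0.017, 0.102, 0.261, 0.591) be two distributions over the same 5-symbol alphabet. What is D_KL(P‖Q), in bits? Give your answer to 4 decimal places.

D(P‖Q) = Σ p·log₂(p/q).
  0.199·log₂(0.199/0.029) = 0.55295
  0.171·log₂(0.171/0.017) = 0.56950
  0.162·log₂(0.162/0.102) = 0.10812
  0.078·log₂(0.078/0.261) = -0.13592
  0.390·log₂(0.390/0.591) = -0.23388
D(P‖Q) = 0.8608 bits.

0.8608 bits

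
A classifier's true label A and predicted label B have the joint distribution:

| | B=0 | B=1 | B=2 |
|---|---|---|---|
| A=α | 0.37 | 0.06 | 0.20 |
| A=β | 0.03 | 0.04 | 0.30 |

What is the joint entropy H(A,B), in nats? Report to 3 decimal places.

1.454 nats

H(A,B) = −Σ p(x,y)·ln p(x,y) over all 6 cells.
  cell (α,0): −0.37·ln0.37 = 0.3679
  cell (α,1): −0.06·ln0.06 = 0.1688
  cell (α,2): −0.20·ln0.20 = 0.3219
  cell (β,0): −0.03·ln0.03 = 0.1052
  cell (β,1): −0.04·ln0.04 = 0.1288
  cell (β,2): −0.30·ln0.30 = 0.3612
Sum = 1.454 nats.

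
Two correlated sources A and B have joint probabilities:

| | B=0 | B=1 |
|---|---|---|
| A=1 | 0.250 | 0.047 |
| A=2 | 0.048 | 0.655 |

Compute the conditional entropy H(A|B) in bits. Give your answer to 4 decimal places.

0.4386 bits

Chain rule: H(A|B) = H(A,B) − H(B).
Marginals: p(A) = (0.2970, 0.7030), p(B) = (0.2980, 0.7020).
H(A,B) = 1.3174 bits; H(B) = 0.8788 bits.
H(A|B) = 1.3174 − 0.8788 = 0.4386 bits.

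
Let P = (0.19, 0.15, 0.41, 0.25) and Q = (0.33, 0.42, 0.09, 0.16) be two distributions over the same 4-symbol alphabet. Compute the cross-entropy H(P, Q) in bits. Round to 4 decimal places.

H(P,Q) = −Σ p·log₂ q.
  −0.19·log₂(0.33) = 0.30390
  −0.15·log₂(0.42) = 0.18773
  −0.41·log₂(0.09) = 1.42431
  −0.25·log₂(0.16) = 0.66096
H(P,Q) = 2.5769 bits.

2.5769 bits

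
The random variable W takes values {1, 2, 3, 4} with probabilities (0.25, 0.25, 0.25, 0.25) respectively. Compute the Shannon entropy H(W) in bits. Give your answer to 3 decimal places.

H(W) = −Σ p·log₂ p.
  −(0.25)·log₂(0.25) = 0.5000
  −(0.25)·log₂(0.25) = 0.5000
  −(0.25)·log₂(0.25) = 0.5000
  −(0.25)·log₂(0.25) = 0.5000
Sum: 0.5000 + 0.5000 + 0.5000 + 0.5000 = 2.000 bits.

2.000 bits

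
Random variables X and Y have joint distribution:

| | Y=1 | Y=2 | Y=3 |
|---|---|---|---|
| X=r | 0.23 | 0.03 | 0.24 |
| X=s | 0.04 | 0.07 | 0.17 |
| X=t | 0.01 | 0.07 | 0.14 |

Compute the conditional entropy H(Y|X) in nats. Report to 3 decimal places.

Chain rule: H(Y|X) = H(X,Y) − H(X).
Marginals: p(X) = (0.5000, 0.2800, 0.2200), p(Y) = (0.2800, 0.1700, 0.5500).
H(X,Y) = 1.9093 nats; H(X) = 1.0361 nats.
H(Y|X) = 1.9093 − 1.0361 = 0.873 nats.

0.873 nats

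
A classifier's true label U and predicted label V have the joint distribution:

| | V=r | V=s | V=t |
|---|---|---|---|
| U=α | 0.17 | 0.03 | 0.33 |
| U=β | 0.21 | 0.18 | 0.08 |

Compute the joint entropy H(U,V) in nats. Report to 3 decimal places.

H(U,V) = −Σ p(x,y)·ln p(x,y) over all 6 cells.
  cell (α,r): −0.17·ln0.17 = 0.3012
  cell (α,s): −0.03·ln0.03 = 0.1052
  cell (α,t): −0.33·ln0.33 = 0.3659
  cell (β,r): −0.21·ln0.21 = 0.3277
  cell (β,s): −0.18·ln0.18 = 0.3087
  cell (β,t): −0.08·ln0.08 = 0.2021
Sum = 1.611 nats.

1.611 nats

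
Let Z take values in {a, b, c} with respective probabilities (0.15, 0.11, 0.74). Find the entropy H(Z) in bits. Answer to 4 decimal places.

1.0823 bits

H(Z) = −Σ p·log₂ p.
  −(0.15)·log₂(0.15) = 0.41054
  −(0.11)·log₂(0.11) = 0.35029
  −(0.74)·log₂(0.74) = 0.32146
Sum: 0.41054 + 0.35029 + 0.32146 = 1.0823 bits.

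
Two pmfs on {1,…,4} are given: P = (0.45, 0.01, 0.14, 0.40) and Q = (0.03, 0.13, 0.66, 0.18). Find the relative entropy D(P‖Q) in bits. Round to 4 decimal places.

1.8687 bits

D(P‖Q) = Σ p·log₂(p/q).
  0.45·log₂(0.45/0.03) = 1.75810
  0.01·log₂(0.01/0.13) = -0.03700
  0.14·log₂(0.14/0.66) = -0.31319
  0.40·log₂(0.40/0.18) = 0.46080
D(P‖Q) = 1.8687 bits.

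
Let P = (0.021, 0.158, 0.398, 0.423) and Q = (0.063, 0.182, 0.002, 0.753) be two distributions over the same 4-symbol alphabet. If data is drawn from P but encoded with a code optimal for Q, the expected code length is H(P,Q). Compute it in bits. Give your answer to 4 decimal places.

H(P,Q) = −Σ p·log₂ q.
  −0.021·log₂(0.063) = 0.08376
  −0.158·log₂(0.182) = 0.38836
  −0.398·log₂(0.002) = 3.56838
  −0.423·log₂(0.753) = 0.17312
H(P,Q) = 4.2136 bits.

4.2136 bits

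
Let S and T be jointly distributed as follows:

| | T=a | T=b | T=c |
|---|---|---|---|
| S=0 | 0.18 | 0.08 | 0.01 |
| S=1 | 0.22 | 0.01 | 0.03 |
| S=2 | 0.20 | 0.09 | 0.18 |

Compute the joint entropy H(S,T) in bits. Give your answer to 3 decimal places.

2.724 bits

H(S,T) = −Σ p(x,y)·log₂ p(x,y) over all 9 cells.
  cell (0,a): −0.18·log₂0.18 = 0.4453
  cell (0,b): −0.08·log₂0.08 = 0.2915
  cell (0,c): −0.01·log₂0.01 = 0.0664
  cell (1,a): −0.22·log₂0.22 = 0.4806
  cell (1,b): −0.01·log₂0.01 = 0.0664
  cell (1,c): −0.03·log₂0.03 = 0.1518
  cell (2,a): −0.20·log₂0.20 = 0.4644
  cell (2,b): −0.09·log₂0.09 = 0.3127
  cell (2,c): −0.18·log₂0.18 = 0.4453
Sum = 2.724 bits.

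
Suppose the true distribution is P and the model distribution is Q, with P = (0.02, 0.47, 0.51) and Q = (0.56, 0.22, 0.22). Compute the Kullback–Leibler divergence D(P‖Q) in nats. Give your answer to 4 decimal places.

D(P‖Q) = Σ p·ln(p/q).
  0.02·ln(0.02/0.56) = -0.06664
  0.47·ln(0.47/0.22) = 0.35678
  0.51·ln(0.51/0.22) = 0.42880
D(P‖Q) = 0.7189 nats.

0.7189 nats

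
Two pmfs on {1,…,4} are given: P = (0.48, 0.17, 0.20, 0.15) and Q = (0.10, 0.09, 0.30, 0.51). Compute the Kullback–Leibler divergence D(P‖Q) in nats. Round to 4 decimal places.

D(P‖Q) = Σ p·ln(p/q).
  0.48·ln(0.48/0.10) = 0.75294
  0.17·ln(0.17/0.09) = 0.10812
  0.20·ln(0.20/0.30) = -0.08109
  0.15·ln(0.15/0.51) = -0.18357
D(P‖Q) = 0.5964 nats.

0.5964 nats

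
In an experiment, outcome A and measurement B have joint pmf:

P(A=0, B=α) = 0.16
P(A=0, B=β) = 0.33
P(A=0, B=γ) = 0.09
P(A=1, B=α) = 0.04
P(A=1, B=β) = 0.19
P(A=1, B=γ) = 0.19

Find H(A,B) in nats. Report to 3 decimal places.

H(A,B) = −Σ p(x,y)·ln p(x,y) over all 6 cells.
  cell (0,α): −0.16·ln0.16 = 0.2932
  cell (0,β): −0.33·ln0.33 = 0.3659
  cell (0,γ): −0.09·ln0.09 = 0.2167
  cell (1,α): −0.04·ln0.04 = 0.1288
  cell (1,β): −0.19·ln0.19 = 0.3155
  cell (1,γ): −0.19·ln0.19 = 0.3155
Sum = 1.636 nats.

1.636 nats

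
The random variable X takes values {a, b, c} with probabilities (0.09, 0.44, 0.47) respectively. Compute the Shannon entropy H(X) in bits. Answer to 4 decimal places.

1.3458 bits

H(X) = −Σ p·log₂ p.
  −(0.09)·log₂(0.09) = 0.31265
  −(0.44)·log₂(0.44) = 0.52115
  −(0.47)·log₂(0.47) = 0.51196
Sum: 0.31265 + 0.52115 + 0.51196 = 1.3458 bits.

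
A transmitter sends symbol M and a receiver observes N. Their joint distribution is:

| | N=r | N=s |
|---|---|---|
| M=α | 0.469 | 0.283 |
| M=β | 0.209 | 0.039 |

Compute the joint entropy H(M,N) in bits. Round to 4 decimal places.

H(M,N) = −Σ p(x,y)·log₂ p(x,y) over all 4 cells.
  cell (α,r): −0.469·log₂0.469 = 0.51231
  cell (α,s): −0.283·log₂0.283 = 0.51538
  cell (β,r): −0.209·log₂0.209 = 0.47201
  cell (β,s): −0.039·log₂0.039 = 0.18253
Sum = 1.6822 bits.

1.6822 bits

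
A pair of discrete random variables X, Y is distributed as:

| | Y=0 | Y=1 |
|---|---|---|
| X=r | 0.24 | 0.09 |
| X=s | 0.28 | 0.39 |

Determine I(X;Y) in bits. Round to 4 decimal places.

Marginals: p(X) = (0.3300, 0.6700), p(Y) = (0.5200, 0.4800).
I(X;Y) = Σ p(x,y)·log₂[p(x,y)/(p(x)p(y))].
  (r,0): 0.24·log₂(1.3986) = 0.11616
  (r,1): 0.09·log₂(0.5682) = -0.07340
  (s,0): 0.28·log₂(0.8037) = -0.08829
  (s,1): 0.39·log₂(1.2127) = 0.10850
Sum = 0.0630 bits.

0.0630 bits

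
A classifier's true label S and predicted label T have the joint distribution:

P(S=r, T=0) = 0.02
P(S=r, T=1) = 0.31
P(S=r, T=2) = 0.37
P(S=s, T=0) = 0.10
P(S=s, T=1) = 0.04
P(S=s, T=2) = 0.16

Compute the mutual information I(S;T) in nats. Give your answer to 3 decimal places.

Marginals: p(S) = (0.7000, 0.3000), p(T) = (0.1200, 0.3500, 0.5300).
I(S;T) = H(S) + H(T) − H(S,T).
H(S) = 0.6109, H(T) = 0.9584, H(S,T) = 1.4614.
I(S;T) = 0.6109 + 0.9584 − 1.4614 = 0.108 nats.

0.108 nats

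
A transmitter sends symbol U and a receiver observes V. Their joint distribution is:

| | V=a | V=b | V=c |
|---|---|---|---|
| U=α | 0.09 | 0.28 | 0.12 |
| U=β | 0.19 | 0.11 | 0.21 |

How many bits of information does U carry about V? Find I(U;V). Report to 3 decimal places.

0.099 bits

Marginals: p(U) = (0.4900, 0.5100), p(V) = (0.2800, 0.3900, 0.3300).
I(U;V) = H(U) + H(V) − H(U,V).
H(U) = 0.9997, H(V) = 1.5718, H(U,V) = 2.4723.
I(U;V) = 0.9997 + 1.5718 − 2.4723 = 0.099 bits.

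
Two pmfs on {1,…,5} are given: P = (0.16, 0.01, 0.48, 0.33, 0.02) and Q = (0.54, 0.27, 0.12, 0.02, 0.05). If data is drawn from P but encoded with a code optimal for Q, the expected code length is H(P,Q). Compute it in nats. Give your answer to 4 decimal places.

H(P,Q) = −Σ p·ln q.
  −0.16·ln(0.54) = 0.09859
  −0.01·ln(0.27) = 0.01309
  −0.48·ln(0.12) = 1.01773
  −0.33·ln(0.02) = 1.29097
  −0.02·ln(0.05) = 0.05991
H(P,Q) = 2.4803 nats.

2.4803 nats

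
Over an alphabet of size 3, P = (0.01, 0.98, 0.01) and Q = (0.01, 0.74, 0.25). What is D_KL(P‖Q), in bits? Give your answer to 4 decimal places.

D(P‖Q) = Σ p·log₂(p/q).
  0.01·log₂(0.01/0.01) = 0.00000
  0.98·log₂(0.98/0.74) = 0.39715
  0.01·log₂(0.01/0.25) = -0.04644
D(P‖Q) = 0.3507 bits.

0.3507 bits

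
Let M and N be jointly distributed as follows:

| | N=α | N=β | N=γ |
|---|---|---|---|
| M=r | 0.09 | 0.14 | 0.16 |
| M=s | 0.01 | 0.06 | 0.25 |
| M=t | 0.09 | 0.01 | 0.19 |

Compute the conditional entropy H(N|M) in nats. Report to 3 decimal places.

0.834 nats

Marginals: p(M) = (0.3900, 0.3200, 0.2900), p(N) = (0.1900, 0.2100, 0.6000).
H(N|M) = Σ p(M) · H(N|M=·).
  M=r: p=0.3900, H(N|M=r) = 1.0717
  M=s: p=0.3200, H(N|M=s) = 0.6150
  M=t: p=0.2900, H(N|M=t) = 0.7563
Weighted sum = 0.834 nats.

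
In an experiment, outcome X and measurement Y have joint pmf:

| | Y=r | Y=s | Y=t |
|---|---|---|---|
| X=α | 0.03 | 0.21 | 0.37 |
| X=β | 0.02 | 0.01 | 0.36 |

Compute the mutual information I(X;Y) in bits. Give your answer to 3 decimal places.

Marginals: p(X) = (0.6100, 0.3900), p(Y) = (0.0500, 0.2200, 0.7300).
I(X;Y) = H(X) + H(Y) − H(X,Y).
H(X) = 0.9648, H(Y) = 1.0281, H(X,Y) = 1.8652.
I(X;Y) = 0.9648 + 1.0281 − 1.8652 = 0.128 bits.

0.128 bits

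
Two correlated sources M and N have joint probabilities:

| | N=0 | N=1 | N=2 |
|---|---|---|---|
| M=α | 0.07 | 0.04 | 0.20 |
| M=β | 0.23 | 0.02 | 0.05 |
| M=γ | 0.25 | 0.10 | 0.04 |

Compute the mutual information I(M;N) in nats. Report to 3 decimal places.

0.164 nats

Marginals: p(M) = (0.3100, 0.3000, 0.3900), p(N) = (0.5500, 0.1600, 0.2900).
I(M;N) = Σ p(x,y)·ln[p(x,y)/(p(x)p(y))].
  (α,0): 0.07·ln(0.4106) = -0.0623
  (α,1): 0.04·ln(0.8065) = -0.0086
  (α,2): 0.20·ln(2.2247) = 0.1599
  (β,0): 0.23·ln(1.3939) = 0.0764
  (β,1): 0.02·ln(0.4167) = -0.0175
  (β,2): 0.05·ln(0.5747) = -0.0277
  (γ,0): 0.25·ln(1.1655) = 0.0383
  (γ,1): 0.10·ln(1.6026) = 0.0472
  (γ,2): 0.04·ln(0.3537) = -0.0416
Sum = 0.164 nats.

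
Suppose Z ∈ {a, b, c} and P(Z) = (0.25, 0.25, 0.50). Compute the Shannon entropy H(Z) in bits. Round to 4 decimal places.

H(Z) = −Σ p·log₂ p.
  −(0.25)·log₂(0.25) = 0.50000
  −(0.25)·log₂(0.25) = 0.50000
  −(0.50)·log₂(0.50) = 0.50000
Sum: 0.50000 + 0.50000 + 0.50000 = 1.5000 bits.

1.5000 bits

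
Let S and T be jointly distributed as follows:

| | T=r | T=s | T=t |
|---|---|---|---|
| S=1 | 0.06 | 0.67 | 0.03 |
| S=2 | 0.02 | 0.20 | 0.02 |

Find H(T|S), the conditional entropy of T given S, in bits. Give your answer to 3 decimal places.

0.678 bits

Marginals: p(S) = (0.7600, 0.2400), p(T) = (0.0800, 0.8700, 0.0500).
H(T|S) = Σ p(S) · H(T|S=·).
  S=1: p=0.7600, H(T|S=1) = 0.6336
  S=2: p=0.2400, H(T|S=2) = 0.8167
Weighted sum = 0.678 bits.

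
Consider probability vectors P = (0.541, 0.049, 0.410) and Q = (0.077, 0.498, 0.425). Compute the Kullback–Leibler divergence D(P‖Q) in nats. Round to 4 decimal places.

0.9264 nats

D(P‖Q) = Σ p·ln(p/q).
  0.541·ln(0.541/0.077) = 1.05474
  0.049·ln(0.049/0.498) = -0.11362
  0.410·ln(0.410/0.425) = -0.01473
D(P‖Q) = 0.9264 nats.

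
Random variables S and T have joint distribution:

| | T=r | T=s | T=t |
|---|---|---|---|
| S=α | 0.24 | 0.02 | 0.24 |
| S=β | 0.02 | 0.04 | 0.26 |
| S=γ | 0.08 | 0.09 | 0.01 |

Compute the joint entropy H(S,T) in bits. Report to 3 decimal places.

H(S,T) = −Σ p(x,y)·log₂ p(x,y) over all 9 cells.
  cell (α,r): −0.24·log₂0.24 = 0.4941
  cell (α,s): −0.02·log₂0.02 = 0.1129
  cell (α,t): −0.24·log₂0.24 = 0.4941
  cell (β,r): −0.02·log₂0.02 = 0.1129
  cell (β,s): −0.04·log₂0.04 = 0.1858
  cell (β,t): −0.26·log₂0.26 = 0.5053
  cell (γ,r): −0.08·log₂0.08 = 0.2915
  cell (γ,s): −0.09·log₂0.09 = 0.3127
  cell (γ,t): −0.01·log₂0.01 = 0.0664
Sum = 2.576 bits.

2.576 bits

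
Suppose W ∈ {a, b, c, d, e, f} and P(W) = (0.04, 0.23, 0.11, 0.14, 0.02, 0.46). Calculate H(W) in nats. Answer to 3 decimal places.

H(W) = −Σ p·ln p.
  −(0.04)·ln(0.04) = 0.1288
  −(0.23)·ln(0.23) = 0.3380
  −(0.11)·ln(0.11) = 0.2428
  −(0.14)·ln(0.14) = 0.2753
  −(0.02)·ln(0.02) = 0.0782
  −(0.46)·ln(0.46) = 0.3572
Sum: 0.1288 + 0.3380 + 0.2428 + 0.2753 + 0.0782 + 0.3572 = 1.420 nats.

1.420 nats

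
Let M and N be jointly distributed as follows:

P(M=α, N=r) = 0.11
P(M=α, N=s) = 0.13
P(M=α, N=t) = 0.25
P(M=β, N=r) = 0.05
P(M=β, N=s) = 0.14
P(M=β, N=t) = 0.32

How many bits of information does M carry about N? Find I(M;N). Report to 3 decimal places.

Marginals: p(M) = (0.4900, 0.5100), p(N) = (0.1600, 0.2700, 0.5700).
I(M;N) = H(M) + H(N) − H(M,N).
H(M) = 0.9997, H(N) = 1.3953, H(M,N) = 2.3722.
I(M;N) = 0.9997 + 1.3953 − 2.3722 = 0.023 bits.

0.023 bits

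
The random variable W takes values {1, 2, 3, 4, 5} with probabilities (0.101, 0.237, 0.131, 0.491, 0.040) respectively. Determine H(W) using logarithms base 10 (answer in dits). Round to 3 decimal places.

H(W) = −Σ p·log₁₀ p.
  −(0.101)·log₁₀(0.101) = 0.1006
  −(0.237)·log₁₀(0.237) = 0.1482
  −(0.131)·log₁₀(0.131) = 0.1156
  −(0.491)·log₁₀(0.491) = 0.1517
  −(0.040)·log₁₀(0.040) = 0.0559
Sum: 0.1006 + 0.1482 + 0.1156 + 0.1517 + 0.0559 = 0.572 dits.

0.572 dits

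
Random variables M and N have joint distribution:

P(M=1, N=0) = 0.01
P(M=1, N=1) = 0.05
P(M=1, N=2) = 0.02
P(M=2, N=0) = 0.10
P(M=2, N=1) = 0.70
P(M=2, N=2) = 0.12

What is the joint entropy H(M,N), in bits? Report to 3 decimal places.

1.455 bits

H(M,N) = −Σ p(x,y)·log₂ p(x,y) over all 6 cells.
  cell (1,0): −0.01·log₂0.01 = 0.0664
  cell (1,1): −0.05·log₂0.05 = 0.2161
  cell (1,2): −0.02·log₂0.02 = 0.1129
  cell (2,0): −0.10·log₂0.10 = 0.3322
  cell (2,1): −0.70·log₂0.70 = 0.3602
  cell (2,2): −0.12·log₂0.12 = 0.3671
Sum = 1.455 bits.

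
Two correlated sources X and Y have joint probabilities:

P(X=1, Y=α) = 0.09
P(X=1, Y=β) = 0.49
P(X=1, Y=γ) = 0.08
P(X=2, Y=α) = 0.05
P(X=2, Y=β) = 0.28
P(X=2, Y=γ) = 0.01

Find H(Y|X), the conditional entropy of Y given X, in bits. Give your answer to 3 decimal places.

Chain rule: H(Y|X) = H(X,Y) − H(X).
Marginals: p(X) = (0.6600, 0.3400), p(Y) = (0.1400, 0.7700, 0.0900).
H(X,Y) = 1.9052 bits; H(X) = 0.9248 bits.
H(Y|X) = 1.9052 − 0.9248 = 0.980 bits.

0.980 bits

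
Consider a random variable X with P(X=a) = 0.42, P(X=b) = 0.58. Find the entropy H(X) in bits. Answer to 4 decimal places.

0.9815 bits

H(X) = −Σ p·log₂ p.
  −(0.42)·log₂(0.42) = 0.52565
  −(0.58)·log₂(0.58) = 0.45581
Sum: 0.52565 + 0.45581 = 0.9815 bits.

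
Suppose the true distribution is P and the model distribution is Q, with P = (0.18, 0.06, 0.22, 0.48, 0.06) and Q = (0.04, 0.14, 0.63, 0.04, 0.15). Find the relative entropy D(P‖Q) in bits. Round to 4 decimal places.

1.6248 bits

D(P‖Q) = Σ p·log₂(p/q).
  0.18·log₂(0.18/0.04) = 0.39059
  0.06·log₂(0.06/0.14) = -0.07334
  0.22·log₂(0.22/0.63) = -0.33393
  0.48·log₂(0.48/0.04) = 1.72078
  0.06·log₂(0.06/0.15) = -0.07932
D(P‖Q) = 1.6248 bits.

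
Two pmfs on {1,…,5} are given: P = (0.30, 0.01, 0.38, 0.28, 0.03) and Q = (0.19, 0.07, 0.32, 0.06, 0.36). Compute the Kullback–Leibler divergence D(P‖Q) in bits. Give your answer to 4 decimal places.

D(P‖Q) = Σ p·log₂(p/q).
  0.30·log₂(0.30/0.19) = 0.19769
  0.01·log₂(0.01/0.07) = -0.02807
  0.38·log₂(0.38/0.32) = 0.09421
  0.28·log₂(0.28/0.06) = 0.62227
  0.03·log₂(0.03/0.36) = -0.10755
D(P‖Q) = 0.7785 bits.

0.7785 bits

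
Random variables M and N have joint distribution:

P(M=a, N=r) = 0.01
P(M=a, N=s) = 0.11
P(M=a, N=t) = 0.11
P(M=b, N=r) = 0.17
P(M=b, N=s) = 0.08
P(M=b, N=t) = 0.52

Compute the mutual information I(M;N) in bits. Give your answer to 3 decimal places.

0.115 bits

Marginals: p(M) = (0.2300, 0.7700), p(N) = (0.1800, 0.1900, 0.6300).
I(M;N) = Σ p(x,y)·log₂[p(x,y)/(p(x)p(y))].
  (a,r): 0.01·log₂(0.2415) = -0.0205
  (a,s): 0.11·log₂(2.5172) = 0.1465
  (a,t): 0.11·log₂(0.7591) = -0.0437
  (b,r): 0.17·log₂(1.2266) = 0.0501
  (b,s): 0.08·log₂(0.5468) = -0.0697
  (b,t): 0.52·log₂(1.0719) = 0.0521
Sum = 0.115 bits.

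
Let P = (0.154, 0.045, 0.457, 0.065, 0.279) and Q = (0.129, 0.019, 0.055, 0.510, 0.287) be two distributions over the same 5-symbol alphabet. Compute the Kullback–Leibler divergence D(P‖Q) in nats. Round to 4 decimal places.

0.8919 nats

D(P‖Q) = Σ p·ln(p/q).
  0.154·ln(0.154/0.129) = 0.02728
  0.045·ln(0.045/0.019) = 0.03880
  0.457·ln(0.457/0.055) = 0.96763
  0.065·ln(0.065/0.510) = -0.13390
  0.279·ln(0.279/0.287) = -0.00789
D(P‖Q) = 0.8919 nats.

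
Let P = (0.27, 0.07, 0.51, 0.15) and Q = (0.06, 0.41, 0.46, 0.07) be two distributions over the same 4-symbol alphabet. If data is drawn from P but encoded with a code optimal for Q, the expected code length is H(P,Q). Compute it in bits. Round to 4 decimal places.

H(P,Q) = −Σ p·log₂ q.
  −0.27·log₂(0.06) = 1.09590
  −0.07·log₂(0.41) = 0.09004
  −0.51·log₂(0.46) = 0.57135
  −0.15·log₂(0.07) = 0.57548
H(P,Q) = 2.3328 bits.

2.3328 bits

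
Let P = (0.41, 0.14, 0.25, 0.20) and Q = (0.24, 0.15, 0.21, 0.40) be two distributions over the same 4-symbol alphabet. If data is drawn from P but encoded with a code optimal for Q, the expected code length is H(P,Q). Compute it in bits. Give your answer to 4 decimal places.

H(P,Q) = −Σ p·log₂ q.
  −0.41·log₂(0.24) = 0.84415
  −0.14·log₂(0.15) = 0.38318
  −0.25·log₂(0.21) = 0.56288
  −0.20·log₂(0.40) = 0.26439
H(P,Q) = 2.0546 bits.

2.0546 bits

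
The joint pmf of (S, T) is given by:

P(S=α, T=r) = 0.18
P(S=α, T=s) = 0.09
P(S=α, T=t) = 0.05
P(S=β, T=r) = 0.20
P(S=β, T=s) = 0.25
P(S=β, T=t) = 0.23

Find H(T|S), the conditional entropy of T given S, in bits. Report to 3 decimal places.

Chain rule: H(T|S) = H(S,T) − H(S).
Marginals: p(S) = (0.3200, 0.6800), p(T) = (0.3800, 0.3400, 0.2800).
H(S,T) = 2.4261 bits; H(S) = 0.9044 bits.
H(T|S) = 2.4261 − 0.9044 = 1.522 bits.

1.522 bits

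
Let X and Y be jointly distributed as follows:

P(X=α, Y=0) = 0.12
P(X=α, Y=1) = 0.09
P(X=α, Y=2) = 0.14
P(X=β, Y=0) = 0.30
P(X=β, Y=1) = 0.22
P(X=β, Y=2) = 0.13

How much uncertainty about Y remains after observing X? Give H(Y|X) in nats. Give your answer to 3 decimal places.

Marginals: p(X) = (0.3500, 0.6500), p(Y) = (0.4200, 0.3100, 0.2700).
H(Y|X) = Σ p(X) · H(Y|X=·).
  X=α: p=0.3500, H(Y|X=α) = 1.0828
  X=β: p=0.6500, H(Y|X=β) = 1.0454
Weighted sum = 1.058 nats.

1.058 nats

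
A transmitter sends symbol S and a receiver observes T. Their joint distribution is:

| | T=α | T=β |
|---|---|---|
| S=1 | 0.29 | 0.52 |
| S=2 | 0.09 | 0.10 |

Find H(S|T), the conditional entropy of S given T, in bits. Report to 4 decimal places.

Chain rule: H(S|T) = H(S,T) − H(T).
Marginals: p(S) = (0.8100, 0.1900), p(T) = (0.3800, 0.6200).
H(S,T) = 1.6533 bits; H(T) = 0.9580 bits.
H(S|T) = 1.6533 − 0.9580 = 0.6953 bits.

0.6953 bits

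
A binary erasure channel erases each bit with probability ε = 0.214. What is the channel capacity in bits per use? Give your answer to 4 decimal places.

0.7860 bits

Binary erasure channel: capacity C = 1 − ε.
C = 1 − 0.214 = 0.7860 bits per channel use.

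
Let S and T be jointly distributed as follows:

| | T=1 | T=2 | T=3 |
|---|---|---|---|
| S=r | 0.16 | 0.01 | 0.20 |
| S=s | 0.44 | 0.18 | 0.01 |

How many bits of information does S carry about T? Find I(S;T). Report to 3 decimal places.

0.334 bits

Marginals: p(S) = (0.3700, 0.6300), p(T) = (0.6000, 0.1900, 0.2100).
I(S;T) = Σ p(x,y)·log₂[p(x,y)/(p(x)p(y))].
  (r,1): 0.16·log₂(0.7207) = -0.0756
  (r,2): 0.01·log₂(0.1422) = -0.0281
  (r,3): 0.20·log₂(2.5740) = 0.2728
  (s,1): 0.44·log₂(1.1640) = 0.0964
  (s,2): 0.18·log₂(1.5038) = 0.1059
  (s,3): 0.01·log₂(0.0756) = -0.0373
Sum = 0.334 bits.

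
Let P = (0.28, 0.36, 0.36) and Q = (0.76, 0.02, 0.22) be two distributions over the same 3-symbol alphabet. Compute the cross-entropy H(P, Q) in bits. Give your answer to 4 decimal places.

H(P,Q) = −Σ p·log₂ q.
  −0.28·log₂(0.76) = 0.11086
  −0.36·log₂(0.02) = 2.03179
  −0.36·log₂(0.22) = 0.78639
H(P,Q) = 2.9290 bits.

2.9290 bits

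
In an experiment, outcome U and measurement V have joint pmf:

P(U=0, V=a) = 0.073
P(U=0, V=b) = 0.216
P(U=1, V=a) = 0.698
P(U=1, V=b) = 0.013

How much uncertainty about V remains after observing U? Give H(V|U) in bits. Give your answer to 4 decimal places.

Marginals: p(U) = (0.2890, 0.7110), p(V) = (0.7710, 0.2290).
H(V|U) = Σ p(U) · H(V|U=·).
  U=0: p=0.2890, H(V|U=0) = 0.8154
  U=1: p=0.7110, H(V|U=1) = 0.1317
Weighted sum = 0.3293 bits.

0.3293 bits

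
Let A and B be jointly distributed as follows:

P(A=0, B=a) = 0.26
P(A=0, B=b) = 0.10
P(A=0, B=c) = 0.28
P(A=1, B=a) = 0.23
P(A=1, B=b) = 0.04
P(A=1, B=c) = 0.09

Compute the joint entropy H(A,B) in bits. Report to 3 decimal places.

H(A,B) = −Σ p(x,y)·log₂ p(x,y) over all 6 cells.
  cell (0,a): −0.26·log₂0.26 = 0.5053
  cell (0,b): −0.10·log₂0.10 = 0.3322
  cell (0,c): −0.28·log₂0.28 = 0.5142
  cell (1,a): −0.23·log₂0.23 = 0.4877
  cell (1,b): −0.04·log₂0.04 = 0.1858
  cell (1,c): −0.09·log₂0.09 = 0.3127
Sum = 2.338 bits.

2.338 bits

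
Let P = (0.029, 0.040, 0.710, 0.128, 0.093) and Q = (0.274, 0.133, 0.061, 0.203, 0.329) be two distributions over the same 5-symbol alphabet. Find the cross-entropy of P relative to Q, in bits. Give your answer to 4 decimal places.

3.4791 bits

H(P,Q) = −Σ p·log₂ q.
  −0.029·log₂(0.274) = 0.05416
  −0.040·log₂(0.133) = 0.11642
  −0.710·log₂(0.061) = 2.86488
  −0.128·log₂(0.203) = 0.29446
  −0.093·log₂(0.329) = 0.14916
H(P,Q) = 3.4791 bits.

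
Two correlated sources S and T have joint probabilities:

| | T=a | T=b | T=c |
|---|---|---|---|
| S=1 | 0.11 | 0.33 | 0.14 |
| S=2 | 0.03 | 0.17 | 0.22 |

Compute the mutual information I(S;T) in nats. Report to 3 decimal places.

Marginals: p(S) = (0.5800, 0.4200), p(T) = (0.1400, 0.5000, 0.3600).
I(S;T) = H(S) + H(T) − H(S,T).
H(S) = 0.6803, H(T) = 0.9896, H(S,T) = 1.6235.
I(S;T) = 0.6803 + 0.9896 − 1.6235 = 0.046 nats.

0.046 nats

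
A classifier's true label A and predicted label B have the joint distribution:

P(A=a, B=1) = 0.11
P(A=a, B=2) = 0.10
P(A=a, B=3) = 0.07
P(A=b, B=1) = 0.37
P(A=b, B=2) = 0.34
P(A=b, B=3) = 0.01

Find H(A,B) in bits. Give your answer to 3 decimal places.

2.077 bits

H(A,B) = −Σ p(x,y)·log₂ p(x,y) over all 6 cells.
  cell (a,1): −0.11·log₂0.11 = 0.3503
  cell (a,2): −0.10·log₂0.10 = 0.3322
  cell (a,3): −0.07·log₂0.07 = 0.2686
  cell (b,1): −0.37·log₂0.37 = 0.5307
  cell (b,2): −0.34·log₂0.34 = 0.5292
  cell (b,3): −0.01·log₂0.01 = 0.0664
Sum = 2.077 bits.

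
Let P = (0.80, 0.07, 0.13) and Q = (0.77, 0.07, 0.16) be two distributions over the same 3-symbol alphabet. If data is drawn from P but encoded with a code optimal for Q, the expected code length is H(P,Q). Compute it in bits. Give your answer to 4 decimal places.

0.9139 bits

H(P,Q) = −Σ p·log₂ q.
  −0.80·log₂(0.77) = 0.30166
  −0.07·log₂(0.07) = 0.26856
  −0.13·log₂(0.16) = 0.34370
H(P,Q) = 0.9139 bits.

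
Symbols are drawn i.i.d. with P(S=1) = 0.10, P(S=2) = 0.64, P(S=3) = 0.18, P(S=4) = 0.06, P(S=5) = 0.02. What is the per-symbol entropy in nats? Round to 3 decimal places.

H(S) = −Σ p·ln p.
  −(0.10)·ln(0.10) = 0.2303
  −(0.64)·ln(0.64) = 0.2856
  −(0.18)·ln(0.18) = 0.3087
  −(0.06)·ln(0.06) = 0.1688
  −(0.02)·ln(0.02) = 0.0782
Sum: 0.2303 + 0.2856 + 0.3087 + 0.1688 + 0.0782 = 1.072 nats.

1.072 nats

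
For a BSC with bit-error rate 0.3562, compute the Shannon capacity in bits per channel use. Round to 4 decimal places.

Binary symmetric channel: C = 1 − h₂(ε) where h₂ is the binary entropy function.
h₂(0.3562) = −0.3562·log₂0.3562 − 0.6438·log₂0.6438 = 0.9395.
C = 1 − 0.9395 = 0.0605 bits per channel use.

0.0605 bits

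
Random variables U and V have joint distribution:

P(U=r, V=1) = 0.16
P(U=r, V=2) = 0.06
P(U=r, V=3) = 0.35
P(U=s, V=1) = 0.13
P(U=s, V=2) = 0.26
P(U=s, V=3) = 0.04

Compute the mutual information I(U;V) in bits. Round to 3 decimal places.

0.289 bits

Marginals: p(U) = (0.5700, 0.4300), p(V) = (0.2900, 0.3200, 0.3900).
I(U;V) = H(U) + H(V) − H(U,V).
H(U) = 0.9858, H(V) = 1.5737, H(U,V) = 2.2703.
I(U;V) = 0.9858 + 1.5737 − 2.2703 = 0.289 bits.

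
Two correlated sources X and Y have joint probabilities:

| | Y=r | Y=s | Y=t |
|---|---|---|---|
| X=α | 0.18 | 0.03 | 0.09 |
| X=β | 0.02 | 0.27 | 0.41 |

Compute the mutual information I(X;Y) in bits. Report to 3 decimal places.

0.307 bits

Marginals: p(X) = (0.3000, 0.7000), p(Y) = (0.2000, 0.3000, 0.5000).
I(X;Y) = H(X) + H(Y) − H(X,Y).
H(X) = 0.8813, H(Y) = 1.4855, H(X,Y) = 2.0600.
I(X;Y) = 0.8813 + 1.4855 − 2.0600 = 0.307 bits.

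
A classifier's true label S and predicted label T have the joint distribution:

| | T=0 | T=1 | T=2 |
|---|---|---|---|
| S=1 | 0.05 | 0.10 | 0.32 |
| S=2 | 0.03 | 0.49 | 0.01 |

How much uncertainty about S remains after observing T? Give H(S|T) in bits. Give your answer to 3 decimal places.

Marginals: p(S) = (0.4700, 0.5300), p(T) = (0.0800, 0.5900, 0.3300).
H(S|T) = Σ p(T) · H(S|T=·).
  T=0: p=0.0800, H(S|T=0) = 0.9544
  T=1: p=0.5900, H(S|T=1) = 0.6565
  T=2: p=0.3300, H(S|T=2) = 0.1959
Weighted sum = 0.528 bits.

0.528 bits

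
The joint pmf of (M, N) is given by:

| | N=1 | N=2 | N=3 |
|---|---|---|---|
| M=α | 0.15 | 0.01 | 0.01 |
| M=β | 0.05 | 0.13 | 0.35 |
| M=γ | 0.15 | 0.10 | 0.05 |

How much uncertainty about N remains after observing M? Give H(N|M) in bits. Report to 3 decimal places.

1.190 bits

Marginals: p(M) = (0.1700, 0.5300, 0.3000), p(N) = (0.3500, 0.2400, 0.4100).
H(N|M) = Σ p(M) · H(N|M=·).
  M=α: p=0.1700, H(N|M=α) = 0.6402
  M=β: p=0.5300, H(N|M=β) = 1.2140
  M=γ: p=0.3000, H(N|M=γ) = 1.4591
Weighted sum = 1.190 bits.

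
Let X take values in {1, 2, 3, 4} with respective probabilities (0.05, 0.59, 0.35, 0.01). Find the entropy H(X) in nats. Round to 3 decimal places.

0.875 nats

H(X) = −Σ p·ln p.
  −(0.05)·ln(0.05) = 0.1498
  −(0.59)·ln(0.59) = 0.3113
  −(0.35)·ln(0.35) = 0.3674
  −(0.01)·ln(0.01) = 0.0461
Sum: 0.1498 + 0.3113 + 0.3674 + 0.0461 = 0.875 nats.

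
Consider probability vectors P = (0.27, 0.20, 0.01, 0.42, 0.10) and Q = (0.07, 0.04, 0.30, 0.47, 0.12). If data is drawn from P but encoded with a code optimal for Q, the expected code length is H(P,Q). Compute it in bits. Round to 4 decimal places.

2.7454 bits

H(P,Q) = −Σ p·log₂ q.
  −0.27·log₂(0.07) = 1.03586
  −0.20·log₂(0.04) = 0.92877
  −0.01·log₂(0.30) = 0.01737
  −0.42·log₂(0.47) = 0.45749
  −0.10·log₂(0.12) = 0.30589
H(P,Q) = 2.7454 bits.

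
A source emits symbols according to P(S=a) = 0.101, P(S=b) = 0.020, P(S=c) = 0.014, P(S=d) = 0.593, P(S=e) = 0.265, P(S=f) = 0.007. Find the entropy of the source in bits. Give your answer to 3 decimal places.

1.538 bits

H(S) = −Σ p·log₂ p.
  −(0.101)·log₂(0.101) = 0.3341
  −(0.020)·log₂(0.020) = 0.1129
  −(0.014)·log₂(0.014) = 0.0862
  −(0.593)·log₂(0.593) = 0.4471
  −(0.265)·log₂(0.265) = 0.5077
  −(0.007)·log₂(0.007) = 0.0501
Sum: 0.3341 + 0.1129 + 0.0862 + 0.4471 + 0.5077 + 0.0501 = 1.538 bits.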